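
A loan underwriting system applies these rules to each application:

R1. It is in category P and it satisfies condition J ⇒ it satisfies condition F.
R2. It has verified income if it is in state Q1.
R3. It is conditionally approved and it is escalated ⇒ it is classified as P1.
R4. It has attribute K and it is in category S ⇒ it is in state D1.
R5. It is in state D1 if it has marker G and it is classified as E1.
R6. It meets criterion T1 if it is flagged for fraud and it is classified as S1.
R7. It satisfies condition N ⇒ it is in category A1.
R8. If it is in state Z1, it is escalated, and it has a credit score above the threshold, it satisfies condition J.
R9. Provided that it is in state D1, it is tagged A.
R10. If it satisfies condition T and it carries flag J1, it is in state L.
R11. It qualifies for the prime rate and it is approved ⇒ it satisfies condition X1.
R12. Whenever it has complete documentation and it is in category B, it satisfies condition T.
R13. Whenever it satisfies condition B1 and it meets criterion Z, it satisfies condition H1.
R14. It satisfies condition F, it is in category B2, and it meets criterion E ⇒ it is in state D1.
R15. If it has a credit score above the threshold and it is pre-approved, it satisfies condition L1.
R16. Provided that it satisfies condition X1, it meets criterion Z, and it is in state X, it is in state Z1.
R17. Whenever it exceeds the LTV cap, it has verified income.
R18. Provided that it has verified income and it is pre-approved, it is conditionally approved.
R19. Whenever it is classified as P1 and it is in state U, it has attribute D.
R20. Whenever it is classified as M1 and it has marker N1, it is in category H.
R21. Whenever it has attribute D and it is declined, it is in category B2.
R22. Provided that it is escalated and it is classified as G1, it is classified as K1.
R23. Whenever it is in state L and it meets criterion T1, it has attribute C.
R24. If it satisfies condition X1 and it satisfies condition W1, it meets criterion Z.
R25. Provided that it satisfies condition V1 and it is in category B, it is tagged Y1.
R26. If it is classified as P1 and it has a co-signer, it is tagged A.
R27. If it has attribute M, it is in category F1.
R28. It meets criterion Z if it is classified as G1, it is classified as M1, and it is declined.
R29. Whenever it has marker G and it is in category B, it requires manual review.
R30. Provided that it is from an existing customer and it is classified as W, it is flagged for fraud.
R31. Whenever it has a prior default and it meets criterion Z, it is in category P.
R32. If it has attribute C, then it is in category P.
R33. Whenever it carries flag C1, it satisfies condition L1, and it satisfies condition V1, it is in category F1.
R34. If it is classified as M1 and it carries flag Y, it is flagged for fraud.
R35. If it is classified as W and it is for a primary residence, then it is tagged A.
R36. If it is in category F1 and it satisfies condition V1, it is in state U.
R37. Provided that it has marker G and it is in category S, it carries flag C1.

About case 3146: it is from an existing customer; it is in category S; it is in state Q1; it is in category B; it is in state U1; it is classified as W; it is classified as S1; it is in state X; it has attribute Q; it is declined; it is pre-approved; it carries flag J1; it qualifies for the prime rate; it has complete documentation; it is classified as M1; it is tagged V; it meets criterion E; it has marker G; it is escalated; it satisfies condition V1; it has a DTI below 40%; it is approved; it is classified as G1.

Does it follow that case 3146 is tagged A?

No

Forward chaining from the given facts derives: has verified income, satisfies condition X1, satisfies condition T, is conditionally approved, is classified as K1, is tagged Y1, meets criterion Z, requires manual review, is flagged for fraud, carries flag C1, is classified as P1, meets criterion T1, is in state L, is in state Z1, has attribute C, is in category P.
Rules concluding "it is tagged A": R9 needs "it is in state D1"; R26 needs "it has a co-signer"; R35 needs "it is for a primary residence" — none of these are established.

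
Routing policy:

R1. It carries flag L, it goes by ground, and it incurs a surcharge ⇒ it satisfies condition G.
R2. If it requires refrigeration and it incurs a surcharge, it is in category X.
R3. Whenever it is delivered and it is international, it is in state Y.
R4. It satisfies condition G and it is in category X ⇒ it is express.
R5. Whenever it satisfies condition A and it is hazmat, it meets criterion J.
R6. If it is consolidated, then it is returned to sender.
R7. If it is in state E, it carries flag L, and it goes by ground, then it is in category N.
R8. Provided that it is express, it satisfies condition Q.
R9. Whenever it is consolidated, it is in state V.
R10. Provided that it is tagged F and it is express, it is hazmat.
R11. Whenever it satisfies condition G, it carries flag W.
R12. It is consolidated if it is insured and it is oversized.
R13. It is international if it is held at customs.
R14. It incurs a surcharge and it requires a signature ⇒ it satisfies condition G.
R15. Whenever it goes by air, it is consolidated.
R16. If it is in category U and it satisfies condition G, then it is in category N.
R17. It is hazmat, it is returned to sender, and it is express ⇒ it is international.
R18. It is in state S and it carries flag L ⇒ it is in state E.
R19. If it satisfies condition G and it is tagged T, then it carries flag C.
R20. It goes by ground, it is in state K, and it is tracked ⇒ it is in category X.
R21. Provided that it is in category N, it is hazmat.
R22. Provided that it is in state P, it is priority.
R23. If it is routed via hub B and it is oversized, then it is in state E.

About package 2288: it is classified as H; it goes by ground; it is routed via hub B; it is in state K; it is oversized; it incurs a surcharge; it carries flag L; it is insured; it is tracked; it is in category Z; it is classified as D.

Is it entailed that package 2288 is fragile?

No

Forward chaining from the given facts derives: satisfies condition G, carries flag W, is consolidated, is in category X, is in state E, is express, is returned to sender, is in category N, satisfies condition Q, is in state V, is hazmat, is international.
No rule has "it is fragile" as its conclusion, and it is not among the given facts.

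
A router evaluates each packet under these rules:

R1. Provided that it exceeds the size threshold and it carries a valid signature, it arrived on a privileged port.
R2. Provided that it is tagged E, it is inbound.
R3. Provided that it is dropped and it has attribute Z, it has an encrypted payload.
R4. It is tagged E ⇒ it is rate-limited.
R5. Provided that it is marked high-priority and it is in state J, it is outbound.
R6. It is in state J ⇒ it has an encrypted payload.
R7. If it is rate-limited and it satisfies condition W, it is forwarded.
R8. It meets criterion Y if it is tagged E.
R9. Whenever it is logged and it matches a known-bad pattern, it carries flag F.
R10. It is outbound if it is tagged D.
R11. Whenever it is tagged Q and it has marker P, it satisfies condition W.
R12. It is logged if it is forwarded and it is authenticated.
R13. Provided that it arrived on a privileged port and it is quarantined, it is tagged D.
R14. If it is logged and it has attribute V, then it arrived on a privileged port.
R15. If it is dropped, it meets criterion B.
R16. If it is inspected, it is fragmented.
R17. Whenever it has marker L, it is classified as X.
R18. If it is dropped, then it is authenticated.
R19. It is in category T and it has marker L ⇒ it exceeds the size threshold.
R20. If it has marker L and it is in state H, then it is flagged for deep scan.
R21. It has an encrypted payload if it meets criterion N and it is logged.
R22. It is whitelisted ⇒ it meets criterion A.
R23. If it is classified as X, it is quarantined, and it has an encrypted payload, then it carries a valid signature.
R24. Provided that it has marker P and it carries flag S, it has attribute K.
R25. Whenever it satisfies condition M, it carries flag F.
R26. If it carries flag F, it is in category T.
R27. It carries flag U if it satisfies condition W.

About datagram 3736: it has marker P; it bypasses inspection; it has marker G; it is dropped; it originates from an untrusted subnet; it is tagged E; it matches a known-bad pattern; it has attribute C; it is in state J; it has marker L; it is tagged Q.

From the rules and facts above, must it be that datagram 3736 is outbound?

Forward chaining from the given facts derives: is inbound, is rate-limited, has an encrypted payload, meets criterion Y, satisfies condition W, meets criterion B, is classified as X, is authenticated, carries flag U, is forwarded, is logged, carries flag F, is in category T, exceeds the size threshold.
Rules concluding "it is outbound": R5 needs "it is marked high-priority"; R10 needs "it is tagged D" — none of these are established.

No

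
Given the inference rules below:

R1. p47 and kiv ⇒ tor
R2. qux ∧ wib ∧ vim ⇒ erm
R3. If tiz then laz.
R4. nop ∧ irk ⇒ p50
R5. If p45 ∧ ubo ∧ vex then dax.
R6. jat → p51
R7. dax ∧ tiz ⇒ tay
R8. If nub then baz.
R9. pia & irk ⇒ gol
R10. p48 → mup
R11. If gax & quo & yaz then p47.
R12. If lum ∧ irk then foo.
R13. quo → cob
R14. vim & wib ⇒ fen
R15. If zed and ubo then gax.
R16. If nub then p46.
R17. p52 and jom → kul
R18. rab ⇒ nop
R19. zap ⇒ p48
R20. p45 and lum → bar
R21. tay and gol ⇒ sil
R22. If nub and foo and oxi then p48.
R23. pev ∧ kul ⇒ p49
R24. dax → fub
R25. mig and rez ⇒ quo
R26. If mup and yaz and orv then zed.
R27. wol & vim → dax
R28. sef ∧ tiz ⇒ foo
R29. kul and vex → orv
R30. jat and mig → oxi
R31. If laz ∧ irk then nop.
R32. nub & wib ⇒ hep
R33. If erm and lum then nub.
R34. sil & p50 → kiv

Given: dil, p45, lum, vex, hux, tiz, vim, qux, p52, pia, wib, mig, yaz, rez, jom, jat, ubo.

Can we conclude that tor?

No

Forward chaining from the given facts derives: erm, laz, dax, p51, tay, fen, kul, bar, fub, quo, orv, oxi, nub, baz, cob, p46, hep.
The only rule concluding tor is R1, which needs p47; that is never established.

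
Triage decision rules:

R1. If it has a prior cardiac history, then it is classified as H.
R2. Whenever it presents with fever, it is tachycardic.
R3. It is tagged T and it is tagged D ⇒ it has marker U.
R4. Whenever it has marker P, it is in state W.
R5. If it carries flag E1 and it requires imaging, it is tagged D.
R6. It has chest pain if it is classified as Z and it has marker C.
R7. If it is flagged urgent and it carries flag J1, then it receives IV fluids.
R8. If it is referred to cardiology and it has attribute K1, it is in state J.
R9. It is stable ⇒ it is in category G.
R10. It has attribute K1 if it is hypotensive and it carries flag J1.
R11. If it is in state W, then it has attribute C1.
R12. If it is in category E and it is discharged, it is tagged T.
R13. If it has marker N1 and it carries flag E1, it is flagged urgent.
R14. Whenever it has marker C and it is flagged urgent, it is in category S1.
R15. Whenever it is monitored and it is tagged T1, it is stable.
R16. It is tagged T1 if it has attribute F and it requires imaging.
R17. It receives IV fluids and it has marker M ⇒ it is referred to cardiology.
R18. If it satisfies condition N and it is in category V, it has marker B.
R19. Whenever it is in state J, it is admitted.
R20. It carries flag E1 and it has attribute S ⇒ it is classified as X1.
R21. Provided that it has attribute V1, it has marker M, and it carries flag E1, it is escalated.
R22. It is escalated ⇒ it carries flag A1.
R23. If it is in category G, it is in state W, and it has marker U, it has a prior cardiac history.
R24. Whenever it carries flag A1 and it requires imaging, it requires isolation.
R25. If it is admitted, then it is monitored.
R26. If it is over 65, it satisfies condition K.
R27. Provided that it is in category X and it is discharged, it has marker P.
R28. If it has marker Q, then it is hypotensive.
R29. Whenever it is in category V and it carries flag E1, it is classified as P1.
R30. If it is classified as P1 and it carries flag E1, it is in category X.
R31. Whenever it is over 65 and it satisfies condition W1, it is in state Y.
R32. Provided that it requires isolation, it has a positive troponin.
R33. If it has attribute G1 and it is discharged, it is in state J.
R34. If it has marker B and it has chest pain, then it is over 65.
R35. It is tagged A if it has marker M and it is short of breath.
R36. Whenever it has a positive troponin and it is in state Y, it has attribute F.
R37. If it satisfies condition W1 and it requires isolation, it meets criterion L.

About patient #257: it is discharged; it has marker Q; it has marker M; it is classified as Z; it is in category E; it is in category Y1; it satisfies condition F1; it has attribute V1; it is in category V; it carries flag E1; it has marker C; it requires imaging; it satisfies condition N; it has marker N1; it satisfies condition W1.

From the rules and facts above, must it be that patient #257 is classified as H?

Forward chaining from the given facts derives: is tagged D, has chest pain, is tagged T, is flagged urgent, is in category S1, has marker B, is escalated, carries flag A1, requires isolation, is hypotensive, is classified as P1, is in category X, has a positive troponin, is over 65, meets criterion L, has marker U, satisfies condition K, has marker P, is in state Y, has attribute F, is in state W, has attribute C1, is tagged T1.
The only rule concluding "it is classified as H" is R1, which needs "it has a prior cardiac history"; that is never established.

No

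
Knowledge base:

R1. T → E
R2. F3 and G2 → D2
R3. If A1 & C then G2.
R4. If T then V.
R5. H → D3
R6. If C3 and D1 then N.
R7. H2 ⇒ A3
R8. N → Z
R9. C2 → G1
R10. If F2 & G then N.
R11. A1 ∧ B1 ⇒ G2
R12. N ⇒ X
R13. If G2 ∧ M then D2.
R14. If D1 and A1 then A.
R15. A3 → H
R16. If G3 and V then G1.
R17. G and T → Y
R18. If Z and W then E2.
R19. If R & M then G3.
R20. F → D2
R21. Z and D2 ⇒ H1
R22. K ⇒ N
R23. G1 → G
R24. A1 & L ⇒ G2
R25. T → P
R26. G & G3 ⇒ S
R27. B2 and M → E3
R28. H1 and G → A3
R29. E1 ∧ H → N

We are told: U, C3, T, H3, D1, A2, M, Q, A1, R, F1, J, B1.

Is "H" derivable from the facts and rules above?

V  (by R4: T)
N  (by R6: C3, D1)
Z  (by R8: N)
G2  (by R11: A1, B1)
D2  (by R13: G2, M)
G3  (by R19: R, M)
H1  (by R21: Z, D2)
G1  (by R16: G3, V)
G  (by R23: G1)
A3  (by R28: H1, G)
H  (by R15: A3)

Yes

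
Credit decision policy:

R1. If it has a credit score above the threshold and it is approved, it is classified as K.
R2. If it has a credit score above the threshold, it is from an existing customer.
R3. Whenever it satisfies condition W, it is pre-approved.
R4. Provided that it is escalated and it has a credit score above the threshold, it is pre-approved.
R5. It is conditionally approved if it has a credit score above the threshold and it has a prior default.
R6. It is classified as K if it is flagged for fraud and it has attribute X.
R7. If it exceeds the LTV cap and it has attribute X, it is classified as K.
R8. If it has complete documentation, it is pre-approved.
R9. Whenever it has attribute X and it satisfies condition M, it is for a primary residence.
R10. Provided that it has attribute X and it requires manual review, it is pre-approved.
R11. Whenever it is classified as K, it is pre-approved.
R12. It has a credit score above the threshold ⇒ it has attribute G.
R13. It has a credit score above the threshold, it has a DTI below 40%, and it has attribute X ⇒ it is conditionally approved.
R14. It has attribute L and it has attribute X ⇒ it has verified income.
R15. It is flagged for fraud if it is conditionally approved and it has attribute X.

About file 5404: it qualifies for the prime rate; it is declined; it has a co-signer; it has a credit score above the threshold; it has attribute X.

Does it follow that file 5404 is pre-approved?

Forward chaining from the given facts derives: is from an existing customer, has attribute G.
Rules concluding "it is pre-approved": R3 needs "it satisfies condition W"; R4 needs "it is escalated"; R8 needs "it has complete documentation"; R10 needs "it requires manual review"; R11 needs "it is classified as K" — none of these are established.

No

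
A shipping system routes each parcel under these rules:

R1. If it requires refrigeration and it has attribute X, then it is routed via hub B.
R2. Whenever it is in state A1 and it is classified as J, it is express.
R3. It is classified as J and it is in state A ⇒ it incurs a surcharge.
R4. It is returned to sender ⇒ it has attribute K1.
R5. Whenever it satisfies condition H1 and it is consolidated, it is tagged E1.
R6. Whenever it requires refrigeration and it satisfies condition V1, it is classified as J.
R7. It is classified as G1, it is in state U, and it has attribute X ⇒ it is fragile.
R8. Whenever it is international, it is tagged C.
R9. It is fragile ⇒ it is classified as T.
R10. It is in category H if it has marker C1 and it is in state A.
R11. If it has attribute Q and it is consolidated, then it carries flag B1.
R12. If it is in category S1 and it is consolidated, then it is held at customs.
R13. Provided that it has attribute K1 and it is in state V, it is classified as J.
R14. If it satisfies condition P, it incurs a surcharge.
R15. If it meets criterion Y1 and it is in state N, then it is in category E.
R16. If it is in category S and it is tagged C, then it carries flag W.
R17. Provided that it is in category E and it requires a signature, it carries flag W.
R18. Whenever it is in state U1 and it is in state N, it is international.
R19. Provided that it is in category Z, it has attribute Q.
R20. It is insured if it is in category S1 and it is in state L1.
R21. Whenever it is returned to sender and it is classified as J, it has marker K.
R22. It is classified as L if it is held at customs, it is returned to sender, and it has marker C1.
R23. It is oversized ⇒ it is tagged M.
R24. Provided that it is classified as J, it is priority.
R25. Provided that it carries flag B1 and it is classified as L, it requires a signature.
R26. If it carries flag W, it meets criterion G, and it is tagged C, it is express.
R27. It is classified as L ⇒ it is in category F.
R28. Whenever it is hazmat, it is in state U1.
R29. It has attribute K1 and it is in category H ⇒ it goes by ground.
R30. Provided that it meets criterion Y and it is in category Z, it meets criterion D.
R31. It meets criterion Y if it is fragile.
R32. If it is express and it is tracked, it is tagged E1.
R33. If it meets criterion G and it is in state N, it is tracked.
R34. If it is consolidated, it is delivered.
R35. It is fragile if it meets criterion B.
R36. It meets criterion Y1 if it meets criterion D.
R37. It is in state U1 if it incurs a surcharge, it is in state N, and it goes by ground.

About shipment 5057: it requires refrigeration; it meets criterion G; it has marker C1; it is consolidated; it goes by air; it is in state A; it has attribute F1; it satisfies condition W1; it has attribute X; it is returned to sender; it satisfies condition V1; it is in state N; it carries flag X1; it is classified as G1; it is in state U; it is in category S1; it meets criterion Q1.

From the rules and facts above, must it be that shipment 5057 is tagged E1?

No

Forward chaining from the given facts derives: is routed via hub B, has attribute K1, is classified as J, is fragile, is classified as T, is in category H, is held at customs, has marker K, is classified as L, is priority, is in category F, goes by ground, meets criterion Y, is tracked, is delivered, incurs a surcharge, is in state U1, is international, is tagged C.
Rules concluding "it is tagged E1": R5 needs "it satisfies condition H1"; R32 needs "it is express" — none of these are established.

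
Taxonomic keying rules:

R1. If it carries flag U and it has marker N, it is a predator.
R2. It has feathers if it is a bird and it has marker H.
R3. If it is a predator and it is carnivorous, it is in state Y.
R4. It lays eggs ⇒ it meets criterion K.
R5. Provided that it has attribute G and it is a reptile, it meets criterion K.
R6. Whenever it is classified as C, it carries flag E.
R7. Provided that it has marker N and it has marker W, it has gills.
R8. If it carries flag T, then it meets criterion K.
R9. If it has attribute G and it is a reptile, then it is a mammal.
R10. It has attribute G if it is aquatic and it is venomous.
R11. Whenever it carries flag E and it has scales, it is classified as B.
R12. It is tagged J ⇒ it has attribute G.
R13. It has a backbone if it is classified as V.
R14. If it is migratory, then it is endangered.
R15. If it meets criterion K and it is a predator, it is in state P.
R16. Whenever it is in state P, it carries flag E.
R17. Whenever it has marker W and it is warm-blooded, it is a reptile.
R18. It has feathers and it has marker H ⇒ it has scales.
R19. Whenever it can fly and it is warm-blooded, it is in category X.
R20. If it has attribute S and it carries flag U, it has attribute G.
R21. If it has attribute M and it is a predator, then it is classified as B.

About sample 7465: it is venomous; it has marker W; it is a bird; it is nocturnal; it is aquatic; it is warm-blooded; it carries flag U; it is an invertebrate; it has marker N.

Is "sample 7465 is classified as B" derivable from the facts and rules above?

No

Forward chaining from the given facts derives: is a predator, has gills, has attribute G, is a reptile, meets criterion K, is a mammal, is in state P, carries flag E.
Rules concluding "it is classified as B": R11 needs "it has scales"; R21 needs "it has attribute M" — none of these are established.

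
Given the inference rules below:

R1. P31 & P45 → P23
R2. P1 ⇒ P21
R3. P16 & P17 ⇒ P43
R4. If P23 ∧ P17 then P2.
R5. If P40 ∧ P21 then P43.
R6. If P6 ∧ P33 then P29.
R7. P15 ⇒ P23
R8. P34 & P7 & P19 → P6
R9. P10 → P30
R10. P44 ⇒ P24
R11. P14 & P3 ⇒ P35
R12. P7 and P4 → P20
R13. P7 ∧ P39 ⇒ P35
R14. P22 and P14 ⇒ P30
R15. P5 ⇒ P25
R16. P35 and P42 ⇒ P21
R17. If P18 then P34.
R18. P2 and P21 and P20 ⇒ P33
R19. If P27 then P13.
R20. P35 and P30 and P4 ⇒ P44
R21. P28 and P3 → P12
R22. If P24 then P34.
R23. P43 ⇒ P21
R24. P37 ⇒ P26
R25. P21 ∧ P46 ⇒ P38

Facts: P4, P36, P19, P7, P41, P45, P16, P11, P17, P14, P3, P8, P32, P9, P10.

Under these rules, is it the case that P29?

No

Forward chaining from the given facts derives: P43, P30, P35, P20, P44, P21, P24, P34, P6.
The only rule concluding P29 is R6, which needs P33; that is never established.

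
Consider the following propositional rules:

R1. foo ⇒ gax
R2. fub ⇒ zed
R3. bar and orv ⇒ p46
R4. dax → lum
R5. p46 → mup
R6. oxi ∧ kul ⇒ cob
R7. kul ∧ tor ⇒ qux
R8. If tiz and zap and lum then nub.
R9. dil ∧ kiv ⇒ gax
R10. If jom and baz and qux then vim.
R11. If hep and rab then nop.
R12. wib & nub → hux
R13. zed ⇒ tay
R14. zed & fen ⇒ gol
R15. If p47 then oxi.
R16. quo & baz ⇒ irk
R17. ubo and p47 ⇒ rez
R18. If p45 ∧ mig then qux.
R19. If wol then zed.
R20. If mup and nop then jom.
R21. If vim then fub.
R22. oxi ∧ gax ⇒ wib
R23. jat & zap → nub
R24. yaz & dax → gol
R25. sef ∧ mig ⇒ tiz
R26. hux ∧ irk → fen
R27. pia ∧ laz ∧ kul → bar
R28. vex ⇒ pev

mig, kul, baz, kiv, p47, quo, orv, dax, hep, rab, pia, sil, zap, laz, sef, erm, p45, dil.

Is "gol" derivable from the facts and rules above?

Yes

lum  (by R4: dax)
gax  (by R9: dil, kiv)
nop  (by R11: hep, rab)
oxi  (by R15: p47)
irk  (by R16: quo, baz)
qux  (by R18: p45, mig)
wib  (by R22: oxi, gax)
tiz  (by R25: sef, mig)
bar  (by R27: pia, laz, kul)
p46  (by R3: bar, orv)
mup  (by R5: p46)
nub  (by R8: tiz, zap, lum)
hux  (by R12: wib, nub)
jom  (by R20: mup, nop)
fen  (by R26: hux, irk)
vim  (by R10: jom, baz, qux)
fub  (by R21: vim)
zed  (by R2: fub)
gol  (by R14: zed, fen)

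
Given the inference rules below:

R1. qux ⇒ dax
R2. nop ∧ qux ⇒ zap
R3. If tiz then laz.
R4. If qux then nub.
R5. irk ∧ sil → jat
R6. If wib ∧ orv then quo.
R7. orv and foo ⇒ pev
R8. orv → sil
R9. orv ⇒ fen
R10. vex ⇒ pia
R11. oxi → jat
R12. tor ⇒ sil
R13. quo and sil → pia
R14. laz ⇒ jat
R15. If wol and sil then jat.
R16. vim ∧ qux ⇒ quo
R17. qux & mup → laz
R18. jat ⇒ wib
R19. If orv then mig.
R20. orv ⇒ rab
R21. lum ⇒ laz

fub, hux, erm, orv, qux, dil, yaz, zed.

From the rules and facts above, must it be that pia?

Forward chaining from the given facts derives: dax, nub, sil, fen, mig, rab.
Rules concluding pia: R10 needs vex; R13 needs quo — none of these are established.

No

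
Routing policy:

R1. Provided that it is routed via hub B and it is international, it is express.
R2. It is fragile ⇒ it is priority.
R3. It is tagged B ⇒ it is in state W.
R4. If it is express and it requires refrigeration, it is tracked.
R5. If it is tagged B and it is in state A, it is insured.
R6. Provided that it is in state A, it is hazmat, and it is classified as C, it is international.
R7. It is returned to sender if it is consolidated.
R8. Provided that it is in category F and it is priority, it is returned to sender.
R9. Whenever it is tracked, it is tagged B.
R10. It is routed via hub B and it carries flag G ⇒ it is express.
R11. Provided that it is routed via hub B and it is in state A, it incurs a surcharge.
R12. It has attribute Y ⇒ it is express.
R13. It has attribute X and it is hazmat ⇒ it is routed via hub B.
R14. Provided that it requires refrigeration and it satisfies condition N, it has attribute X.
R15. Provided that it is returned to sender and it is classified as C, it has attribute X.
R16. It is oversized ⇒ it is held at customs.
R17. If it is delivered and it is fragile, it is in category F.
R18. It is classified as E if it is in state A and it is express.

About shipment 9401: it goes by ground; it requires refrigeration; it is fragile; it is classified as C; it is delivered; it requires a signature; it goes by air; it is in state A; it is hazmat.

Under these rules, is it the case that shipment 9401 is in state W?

By R2 (it is fragile): it is priority.
By R6 (it is in state A, it is hazmat, it is classified as C): it is international.
By R17 (it is delivered, it is fragile): it is in category F.
By R8 (it is in category F, it is priority): it is returned to sender.
By R15 (it is returned to sender, it is classified as C): it has attribute X.
By R13 (it has attribute X, it is hazmat): it is routed via hub B.
By R1 (it is routed via hub B, it is international): it is express.
By R4 (it is express, it requires refrigeration): it is tracked.
By R9 (it is tracked): it is tagged B.
By R3 (it is tagged B): it is in state W.

Yes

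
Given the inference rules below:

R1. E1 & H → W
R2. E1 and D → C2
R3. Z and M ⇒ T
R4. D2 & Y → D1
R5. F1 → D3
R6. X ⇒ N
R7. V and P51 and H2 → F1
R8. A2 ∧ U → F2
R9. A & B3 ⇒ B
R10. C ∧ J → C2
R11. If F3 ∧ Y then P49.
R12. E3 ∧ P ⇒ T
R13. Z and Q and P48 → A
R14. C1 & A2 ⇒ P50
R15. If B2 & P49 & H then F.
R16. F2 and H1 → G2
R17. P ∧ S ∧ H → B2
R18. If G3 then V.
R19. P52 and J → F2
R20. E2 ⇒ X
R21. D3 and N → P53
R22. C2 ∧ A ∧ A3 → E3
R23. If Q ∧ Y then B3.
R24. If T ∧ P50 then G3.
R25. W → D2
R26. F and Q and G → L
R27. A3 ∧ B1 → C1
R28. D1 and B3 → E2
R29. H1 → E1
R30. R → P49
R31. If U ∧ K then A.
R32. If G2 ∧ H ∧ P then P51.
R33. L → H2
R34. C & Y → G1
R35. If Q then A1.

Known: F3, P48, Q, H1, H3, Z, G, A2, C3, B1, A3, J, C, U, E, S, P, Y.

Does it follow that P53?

No

Forward chaining from the given facts derives: F2, C2, P49, A, G2, E3, B3, C1, E1, G1, A1, B, T, P50, G3, V.
The only rule concluding P53 is R21, which needs D3; that is never established.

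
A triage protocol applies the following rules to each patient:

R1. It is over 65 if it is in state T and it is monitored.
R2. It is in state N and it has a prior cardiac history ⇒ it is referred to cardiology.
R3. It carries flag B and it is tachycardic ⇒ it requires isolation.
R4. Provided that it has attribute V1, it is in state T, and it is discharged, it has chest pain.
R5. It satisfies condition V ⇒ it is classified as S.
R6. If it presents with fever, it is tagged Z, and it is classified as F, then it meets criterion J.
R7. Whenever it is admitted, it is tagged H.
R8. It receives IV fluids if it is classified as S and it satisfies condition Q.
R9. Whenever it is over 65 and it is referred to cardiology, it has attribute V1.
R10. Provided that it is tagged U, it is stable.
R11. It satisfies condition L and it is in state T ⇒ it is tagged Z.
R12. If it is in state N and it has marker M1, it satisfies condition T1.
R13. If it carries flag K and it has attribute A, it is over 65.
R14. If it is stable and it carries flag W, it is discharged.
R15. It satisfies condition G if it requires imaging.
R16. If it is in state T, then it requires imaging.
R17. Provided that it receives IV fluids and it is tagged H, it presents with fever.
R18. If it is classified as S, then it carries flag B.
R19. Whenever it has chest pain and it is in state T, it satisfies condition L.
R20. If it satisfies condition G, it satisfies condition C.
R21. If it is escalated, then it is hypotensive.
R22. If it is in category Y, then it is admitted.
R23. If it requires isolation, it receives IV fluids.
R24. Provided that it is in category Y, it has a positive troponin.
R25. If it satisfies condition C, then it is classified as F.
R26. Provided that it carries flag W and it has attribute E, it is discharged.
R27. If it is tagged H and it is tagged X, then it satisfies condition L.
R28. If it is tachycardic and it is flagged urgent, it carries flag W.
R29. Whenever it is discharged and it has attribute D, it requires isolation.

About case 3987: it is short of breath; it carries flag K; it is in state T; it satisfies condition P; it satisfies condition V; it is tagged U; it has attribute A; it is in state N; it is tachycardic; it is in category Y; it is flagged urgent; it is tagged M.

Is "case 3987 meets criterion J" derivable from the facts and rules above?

Forward chaining from the given facts derives: is classified as S, is stable, is over 65, requires imaging, carries flag B, is admitted, has a positive troponin, carries flag W, requires isolation, is tagged H, is discharged, satisfies condition G, satisfies condition C, receives IV fluids, is classified as F, presents with fever.
The only rule concluding "it meets criterion J" is R6, which needs "it is tagged Z"; that is never established.

No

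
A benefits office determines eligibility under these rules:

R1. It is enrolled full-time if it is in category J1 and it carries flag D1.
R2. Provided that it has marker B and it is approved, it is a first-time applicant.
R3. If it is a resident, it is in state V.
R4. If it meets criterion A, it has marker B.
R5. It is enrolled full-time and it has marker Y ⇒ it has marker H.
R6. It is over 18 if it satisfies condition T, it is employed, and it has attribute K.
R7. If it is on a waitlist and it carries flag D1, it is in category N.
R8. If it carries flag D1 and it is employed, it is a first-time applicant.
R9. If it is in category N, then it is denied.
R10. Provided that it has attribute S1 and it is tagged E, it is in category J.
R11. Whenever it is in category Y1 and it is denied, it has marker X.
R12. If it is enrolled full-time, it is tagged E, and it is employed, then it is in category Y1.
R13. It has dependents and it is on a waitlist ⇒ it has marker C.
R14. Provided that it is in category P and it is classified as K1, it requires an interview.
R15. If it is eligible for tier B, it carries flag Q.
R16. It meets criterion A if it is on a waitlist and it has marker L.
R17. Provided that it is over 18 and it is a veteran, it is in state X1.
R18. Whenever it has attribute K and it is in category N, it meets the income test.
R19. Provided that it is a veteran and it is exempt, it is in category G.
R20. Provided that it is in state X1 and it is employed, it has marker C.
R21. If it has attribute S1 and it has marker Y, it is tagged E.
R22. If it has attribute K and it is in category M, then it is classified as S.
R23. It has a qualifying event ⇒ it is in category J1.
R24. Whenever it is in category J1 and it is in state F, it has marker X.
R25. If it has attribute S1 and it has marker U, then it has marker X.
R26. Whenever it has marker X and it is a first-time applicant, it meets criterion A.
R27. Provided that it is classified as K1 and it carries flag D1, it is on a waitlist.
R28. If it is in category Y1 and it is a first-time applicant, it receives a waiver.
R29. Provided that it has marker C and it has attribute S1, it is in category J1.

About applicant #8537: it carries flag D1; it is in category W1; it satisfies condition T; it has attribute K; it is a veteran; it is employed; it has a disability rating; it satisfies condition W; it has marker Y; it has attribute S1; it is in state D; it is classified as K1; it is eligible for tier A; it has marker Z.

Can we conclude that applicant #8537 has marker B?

Yes

By R6 (it satisfies condition T, it is employed, it has attribute K): it is over 18.
By R8 (it carries flag D1, it is employed): it is a first-time applicant.
By R17 (it is over 18, it is a veteran): it is in state X1.
By R20 (it is in state X1, it is employed): it has marker C.
By R21 (it has attribute S1, it has marker Y): it is tagged E.
By R27 (it is classified as K1, it carries flag D1): it is on a waitlist.
By R29 (it has marker C, it has attribute S1): it is in category J1.
By R1 (it is in category J1, it carries flag D1): it is enrolled full-time.
By R7 (it is on a waitlist, it carries flag D1): it is in category N.
By R9 (it is in category N): it is denied.
By R12 (it is enrolled full-time, it is tagged E, it is employed): it is in category Y1.
By R11 (it is in category Y1, it is denied): it has marker X.
By R26 (it has marker X, it is a first-time applicant): it meets criterion A.
By R4 (it meets criterion A): it has marker B.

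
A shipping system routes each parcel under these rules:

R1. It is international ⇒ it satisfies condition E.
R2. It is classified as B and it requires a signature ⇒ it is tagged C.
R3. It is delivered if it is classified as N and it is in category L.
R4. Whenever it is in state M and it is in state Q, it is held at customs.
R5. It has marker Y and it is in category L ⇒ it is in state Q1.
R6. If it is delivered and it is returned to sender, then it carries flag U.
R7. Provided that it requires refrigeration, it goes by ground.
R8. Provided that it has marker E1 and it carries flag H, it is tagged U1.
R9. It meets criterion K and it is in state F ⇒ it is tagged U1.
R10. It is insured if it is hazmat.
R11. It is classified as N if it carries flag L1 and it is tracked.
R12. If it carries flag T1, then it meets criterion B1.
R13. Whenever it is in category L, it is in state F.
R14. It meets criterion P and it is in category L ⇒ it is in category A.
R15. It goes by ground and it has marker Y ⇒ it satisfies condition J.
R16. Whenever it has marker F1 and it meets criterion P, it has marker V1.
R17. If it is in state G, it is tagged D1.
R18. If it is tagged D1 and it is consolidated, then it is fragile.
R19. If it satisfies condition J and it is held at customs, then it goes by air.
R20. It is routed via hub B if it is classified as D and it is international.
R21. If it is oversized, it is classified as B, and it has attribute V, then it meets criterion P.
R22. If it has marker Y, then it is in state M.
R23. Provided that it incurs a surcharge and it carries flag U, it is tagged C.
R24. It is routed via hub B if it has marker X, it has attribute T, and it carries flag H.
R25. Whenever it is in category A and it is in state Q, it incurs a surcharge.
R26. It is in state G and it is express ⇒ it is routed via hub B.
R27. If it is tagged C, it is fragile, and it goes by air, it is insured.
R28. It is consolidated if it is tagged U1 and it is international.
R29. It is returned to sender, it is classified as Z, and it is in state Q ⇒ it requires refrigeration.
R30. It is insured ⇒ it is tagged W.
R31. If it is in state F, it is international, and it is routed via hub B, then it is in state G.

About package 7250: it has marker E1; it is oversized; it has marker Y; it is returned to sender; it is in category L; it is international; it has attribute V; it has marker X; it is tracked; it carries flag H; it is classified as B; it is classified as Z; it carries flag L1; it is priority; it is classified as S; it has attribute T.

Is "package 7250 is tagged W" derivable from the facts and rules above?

Forward chaining from the given facts derives: satisfies condition E, is in state Q1, is tagged U1, is classified as N, is in state F, meets criterion P, is in state M, is routed via hub B, is consolidated, is in state G, is delivered, carries flag U, is in category A, is tagged D1, is fragile.
The only rule concluding "it is tagged W" is R30, which needs "it is insured"; that is never established.

No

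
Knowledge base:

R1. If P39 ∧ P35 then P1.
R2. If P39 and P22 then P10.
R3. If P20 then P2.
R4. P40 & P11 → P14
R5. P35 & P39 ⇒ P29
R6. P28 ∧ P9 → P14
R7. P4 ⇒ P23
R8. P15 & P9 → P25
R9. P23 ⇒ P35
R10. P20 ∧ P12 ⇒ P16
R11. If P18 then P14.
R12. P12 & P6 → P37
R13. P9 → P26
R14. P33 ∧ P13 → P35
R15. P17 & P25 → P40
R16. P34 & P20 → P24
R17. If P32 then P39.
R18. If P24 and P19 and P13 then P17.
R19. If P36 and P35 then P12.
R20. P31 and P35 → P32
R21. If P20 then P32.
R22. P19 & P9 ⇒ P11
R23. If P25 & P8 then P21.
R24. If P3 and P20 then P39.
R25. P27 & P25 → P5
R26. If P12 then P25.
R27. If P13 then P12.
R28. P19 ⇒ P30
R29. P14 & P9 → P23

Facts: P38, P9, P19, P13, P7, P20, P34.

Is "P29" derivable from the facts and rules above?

P24  (by R16: P34, P20)
P17  (by R18: P24, P19, P13)
P32  (by R21: P20)
P11  (by R22: P19, P9)
P12  (by R27: P13)
P39  (by R17: P32)
P25  (by R26: P12)
P40  (by R15: P17, P25)
P14  (by R4: P40, P11)
P23  (by R29: P14, P9)
P35  (by R9: P23)
P29  (by R5: P35, P39)

Yes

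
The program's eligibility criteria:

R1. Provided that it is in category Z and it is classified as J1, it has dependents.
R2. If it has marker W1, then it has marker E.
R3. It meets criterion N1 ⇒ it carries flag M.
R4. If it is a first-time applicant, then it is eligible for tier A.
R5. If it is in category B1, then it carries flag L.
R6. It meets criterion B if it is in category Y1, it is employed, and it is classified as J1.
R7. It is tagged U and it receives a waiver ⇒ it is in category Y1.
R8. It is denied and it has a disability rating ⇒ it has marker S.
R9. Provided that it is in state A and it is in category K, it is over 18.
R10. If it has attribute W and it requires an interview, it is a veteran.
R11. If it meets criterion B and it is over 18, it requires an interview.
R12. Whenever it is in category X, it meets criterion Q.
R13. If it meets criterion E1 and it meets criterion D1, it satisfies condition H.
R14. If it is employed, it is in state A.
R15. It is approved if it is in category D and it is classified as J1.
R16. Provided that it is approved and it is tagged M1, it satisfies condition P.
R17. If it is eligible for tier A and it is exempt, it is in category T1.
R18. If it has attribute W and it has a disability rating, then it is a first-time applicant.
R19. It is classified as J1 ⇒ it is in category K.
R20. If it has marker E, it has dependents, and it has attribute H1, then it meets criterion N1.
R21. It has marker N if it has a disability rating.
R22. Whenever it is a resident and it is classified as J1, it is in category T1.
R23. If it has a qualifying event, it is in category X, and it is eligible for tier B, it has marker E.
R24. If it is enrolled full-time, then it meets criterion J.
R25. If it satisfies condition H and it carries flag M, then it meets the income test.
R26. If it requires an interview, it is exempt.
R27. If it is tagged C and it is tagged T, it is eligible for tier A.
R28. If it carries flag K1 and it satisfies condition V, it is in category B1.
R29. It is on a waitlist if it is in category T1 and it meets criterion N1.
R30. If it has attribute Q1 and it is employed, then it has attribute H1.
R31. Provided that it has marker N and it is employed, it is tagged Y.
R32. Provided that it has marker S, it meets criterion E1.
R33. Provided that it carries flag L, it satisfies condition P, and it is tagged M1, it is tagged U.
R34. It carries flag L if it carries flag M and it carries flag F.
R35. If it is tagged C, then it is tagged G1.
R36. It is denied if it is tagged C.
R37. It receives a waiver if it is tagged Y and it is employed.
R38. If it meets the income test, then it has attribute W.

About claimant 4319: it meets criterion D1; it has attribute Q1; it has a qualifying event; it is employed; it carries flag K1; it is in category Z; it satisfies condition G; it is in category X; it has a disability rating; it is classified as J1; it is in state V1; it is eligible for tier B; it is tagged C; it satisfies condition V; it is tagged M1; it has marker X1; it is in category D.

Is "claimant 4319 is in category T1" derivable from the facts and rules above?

By R1 (it is in category Z, it is classified as J1): it has dependents.
By R14 (it is employed): it is in state A.
By R15 (it is in category D, it is classified as J1): it is approved.
By R16 (it is approved, it is tagged M1): it satisfies condition P.
By R19 (it is classified as J1): it is in category K.
By R21 (it has a disability rating): it has marker N.
By R23 (it has a qualifying event, it is in category X, it is eligible for tier B): it has marker E.
By R28 (it carries flag K1, it satisfies condition V): it is in category B1.
By R30 (it has attribute Q1, it is employed): it has attribute H1.
By R31 (it has marker N, it is employed): it is tagged Y.
By R36 (it is tagged C): it is denied.
By R37 (it is tagged Y, it is employed): it receives a waiver.
By R5 (it is in category B1): it carries flag L.
By R8 (it is denied, it has a disability rating): it has marker S.
By R9 (it is in state A, it is in category K): it is over 18.
By R20 (it has marker E, it has dependents, it has attribute H1): it meets criterion N1.
By R32 (it has marker S): it meets criterion E1.
By R33 (it carries flag L, it satisfies condition P, it is tagged M1): it is tagged U.
By R3 (it meets criterion N1): it carries flag M.
By R7 (it is tagged U, it receives a waiver): it is in category Y1.
By R13 (it meets criterion E1, it meets criterion D1): it satisfies condition H.
By R25 (it satisfies condition H, it carries flag M): it meets the income test.
By R38 (it meets the income test): it has attribute W.
By R6 (it is in category Y1, it is employed, it is classified as J1): it meets criterion B.
By R11 (it meets criterion B, it is over 18): it requires an interview.
By R18 (it has attribute W, it has a disability rating): it is a first-time applicant.
By R26 (it requires an interview): it is exempt.
By R4 (it is a first-time applicant): it is eligible for tier A.
By R17 (it is eligible for tier A, it is exempt): it is in category T1.

Yes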